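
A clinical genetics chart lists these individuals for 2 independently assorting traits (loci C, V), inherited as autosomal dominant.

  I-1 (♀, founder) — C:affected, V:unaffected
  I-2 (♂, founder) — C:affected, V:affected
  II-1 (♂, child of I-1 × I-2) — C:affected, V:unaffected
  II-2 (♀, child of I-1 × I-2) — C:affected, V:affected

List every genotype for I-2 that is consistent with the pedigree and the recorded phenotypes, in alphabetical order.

C/I-1 aff ·: Cc|CC
C/I-2 aff ·: Cc|CC
C/II-1 aff I-1×I-2: Cc|CC
C/II-2 aff I-1×I-2: Cc|CC
⇒ C over [I-1,I-2,II-1,II-2]: 13 consistent
V/I-1 un ·: vv
V/I-2 aff ·: Vv
V/II-1 un I-1×I-2: vv
V/II-2 aff I-1×I-2: Vv
⇒ V over [I-1,I-2,II-1,II-2]: 1 consistent

I-2 ∈ {CC Vv, Cc Vv}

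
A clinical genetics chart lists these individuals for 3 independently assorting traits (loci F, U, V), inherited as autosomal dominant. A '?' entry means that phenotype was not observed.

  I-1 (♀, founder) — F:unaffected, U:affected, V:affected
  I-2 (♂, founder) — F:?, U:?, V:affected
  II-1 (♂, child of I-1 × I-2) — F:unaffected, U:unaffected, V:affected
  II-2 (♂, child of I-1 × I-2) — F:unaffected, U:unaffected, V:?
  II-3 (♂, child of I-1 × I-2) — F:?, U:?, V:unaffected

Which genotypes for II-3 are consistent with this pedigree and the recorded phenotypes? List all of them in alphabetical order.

II-3 ∈ {Ff UU vv, Ff Uu vv, Ff uu vv, ff UU vv, ff Uu vv, ff uu vv}

F/I-1 un ·: ff
F/I-2 ? ·: ff|Ff
F/II-1 un I-1×I-2: ff
F/II-2 un I-1×I-2: ff
F/II-3 ? I-1×I-2: ff|Ff
⇒ F over [I-1,I-2,II-1,II-2,II-3]: 3 consistent
U/I-1 aff ·: Uu
U/I-2 ? ·: uu|Uu
U/II-1 un I-1×I-2: uu
U/II-2 un I-1×I-2: uu
U/II-3 ? I-1×I-2: uu|Uu|UU
⇒ U over [I-1,I-2,II-1,II-2,II-3]: 5 consistent
V/I-1 aff ·: Vv
V/I-2 aff ·: Vv
V/II-1 aff I-1×I-2: Vv|VV
V/II-2 ? I-1×I-2: vv|Vv|VV
V/II-3 un I-1×I-2: vv
⇒ V over [I-1,I-2,II-1,II-2,II-3]: 6 consistent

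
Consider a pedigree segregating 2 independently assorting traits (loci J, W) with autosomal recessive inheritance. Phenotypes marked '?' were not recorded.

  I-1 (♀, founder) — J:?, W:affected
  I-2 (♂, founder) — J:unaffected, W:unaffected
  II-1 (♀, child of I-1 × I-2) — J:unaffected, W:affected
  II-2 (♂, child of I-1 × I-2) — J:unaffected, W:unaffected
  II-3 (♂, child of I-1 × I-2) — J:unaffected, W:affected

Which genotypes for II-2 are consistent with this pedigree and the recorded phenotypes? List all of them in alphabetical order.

J/I-1 ? ·: JJ|Jj|jj
J/I-2 un ·: JJ|Jj
J/II-1 un I-1×I-2: JJ|Jj
J/II-2 un I-1×I-2: JJ|Jj
J/II-3 un I-1×I-2: JJ|Jj
⇒ J over [I-1,I-2,II-1,II-2,II-3]: 27 consistent
W/I-1 aff ·: ww
W/I-2 un ·: Ww
W/II-1 aff I-1×I-2: ww
W/II-2 un I-1×I-2: Ww
W/II-3 aff I-1×I-2: ww
⇒ W over [I-1,I-2,II-1,II-2,II-3]: 1 consistent

II-2 ∈ {JJ Ww, Jj Ww}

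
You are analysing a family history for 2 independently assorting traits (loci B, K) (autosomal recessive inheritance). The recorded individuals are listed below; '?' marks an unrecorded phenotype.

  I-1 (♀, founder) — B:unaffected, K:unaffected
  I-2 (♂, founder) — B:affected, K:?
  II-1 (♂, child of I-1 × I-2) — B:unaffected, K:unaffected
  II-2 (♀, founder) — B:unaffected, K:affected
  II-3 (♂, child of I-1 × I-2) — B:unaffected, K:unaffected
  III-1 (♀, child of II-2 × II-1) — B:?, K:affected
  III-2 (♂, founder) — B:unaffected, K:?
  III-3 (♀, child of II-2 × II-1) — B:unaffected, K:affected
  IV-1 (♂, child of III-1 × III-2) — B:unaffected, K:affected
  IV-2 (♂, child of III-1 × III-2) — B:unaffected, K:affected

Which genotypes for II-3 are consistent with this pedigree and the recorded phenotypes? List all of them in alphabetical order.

B/I-1 un ·: BB|Bb
B/I-2 aff ·: bb
B/II-1 un I-1×I-2: Bb
B/II-2 un ·: BB|Bb
B/II-3 un I-1×I-2: Bb
B/III-1 ? II-2×II-1: BB|Bb|bb
B/III-2 un ·: BB|Bb
B/III-3 un II-2×II-1: BB|Bb
B/IV-1 un III-1×III-2: BB|Bb
B/IV-2 un III-1×III-2: BB|Bb
⇒ B over [I-1,I-2,II-1,II-2,II-3,III-1,III-2,III-3,IV-1,IV-2]: 112 consistent
K/I-1 un ·: KK|Kk
K/I-2 ? ·: KK|Kk|kk
K/II-1 un I-1×I-2: Kk
K/II-2 aff ·: kk
K/II-3 un I-1×I-2: KK|Kk
K/III-1 aff II-2×II-1: kk
K/III-2 ? ·: Kk|kk
K/III-3 aff II-2×II-1: kk
K/IV-1 aff III-1×III-2: kk
K/IV-2 aff III-1×III-2: kk
⇒ K over [I-1,I-2,II-1,II-2,II-3,III-1,III-2,III-3,IV-1,IV-2]: 16 consistent

II-3 ∈ {Bb KK, Bb Kk}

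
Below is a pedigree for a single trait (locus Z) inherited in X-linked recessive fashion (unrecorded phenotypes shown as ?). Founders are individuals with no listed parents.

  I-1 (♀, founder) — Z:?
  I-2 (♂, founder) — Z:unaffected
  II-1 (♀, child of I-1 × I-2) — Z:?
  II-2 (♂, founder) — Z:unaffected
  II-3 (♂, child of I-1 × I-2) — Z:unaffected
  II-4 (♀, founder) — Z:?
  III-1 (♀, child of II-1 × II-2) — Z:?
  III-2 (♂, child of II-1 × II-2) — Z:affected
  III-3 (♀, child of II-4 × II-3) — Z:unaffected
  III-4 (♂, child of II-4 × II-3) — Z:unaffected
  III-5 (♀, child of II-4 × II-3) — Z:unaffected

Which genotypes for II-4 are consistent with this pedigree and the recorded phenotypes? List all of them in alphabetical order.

II-4 ∈ {X^ZX^Z, X^ZX^z}

Z/I-1 ? ·: X^ZX^z
Z/I-2 un ·: X^ZY
Z/II-1 ? I-1×I-2: X^ZX^z
Z/II-2 un ·: X^ZY
Z/II-3 un I-1×I-2: X^ZY
Z/II-4 ? ·: X^ZX^Z|X^ZX^z
Z/III-1 ? II-1×II-2: X^ZX^Z|X^ZX^z
Z/III-2 aff II-1×II-2: X^zY
Z/III-3 un II-4×II-3: X^ZX^Z|X^ZX^z
Z/III-4 un II-4×II-3: X^ZY
Z/III-5 un II-4×II-3: X^ZX^Z|X^ZX^z
⇒ Z over [I-1,I-2,II-1,II-2,II-3,II-4,III-1,III-2,III-3,III-4,III-5]: 10 consistent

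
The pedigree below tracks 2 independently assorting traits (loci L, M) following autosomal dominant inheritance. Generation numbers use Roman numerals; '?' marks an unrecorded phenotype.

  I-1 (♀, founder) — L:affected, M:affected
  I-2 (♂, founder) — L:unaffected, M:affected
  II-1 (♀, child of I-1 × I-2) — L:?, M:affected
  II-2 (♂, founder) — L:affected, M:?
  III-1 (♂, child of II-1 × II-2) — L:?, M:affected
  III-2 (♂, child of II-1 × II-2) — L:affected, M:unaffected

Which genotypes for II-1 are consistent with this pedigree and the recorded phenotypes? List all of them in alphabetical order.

L/I-1 aff ·: Ll|LL
L/I-2 un ·: ll
L/II-1 ? I-1×I-2: ll|Ll
L/II-2 aff ·: Ll|LL
L/III-1 ? II-1×II-2: ll|Ll|LL
L/III-2 aff II-1×II-2: Ll|LL
⇒ L over [I-1,I-2,II-1,II-2,III-1,III-2]: 23 consistent
M/I-1 aff ·: Mm|MM
M/I-2 aff ·: Mm|MM
M/II-1 aff I-1×I-2: Mm
M/II-2 ? ·: mm|Mm
M/III-1 aff II-1×II-2: Mm|MM
M/III-2 un II-1×II-2: mm
⇒ M over [I-1,I-2,II-1,II-2,III-1,III-2]: 9 consistent

II-1 ∈ {Ll Mm, ll Mm}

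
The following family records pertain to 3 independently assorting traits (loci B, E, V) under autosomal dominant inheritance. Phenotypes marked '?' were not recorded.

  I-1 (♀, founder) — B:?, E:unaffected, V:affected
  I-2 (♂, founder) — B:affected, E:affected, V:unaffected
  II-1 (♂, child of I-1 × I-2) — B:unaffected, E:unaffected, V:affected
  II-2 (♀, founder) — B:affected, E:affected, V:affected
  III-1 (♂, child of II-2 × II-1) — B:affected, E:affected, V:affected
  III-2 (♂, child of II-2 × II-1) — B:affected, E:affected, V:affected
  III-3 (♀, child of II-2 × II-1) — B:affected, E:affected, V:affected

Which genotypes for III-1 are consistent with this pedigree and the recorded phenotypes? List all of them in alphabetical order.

III-1 ∈ {Bb Ee VV, Bb Ee Vv}

B/I-1 ? ·: bb|Bb
B/I-2 aff ·: Bb
B/II-1 un I-1×I-2: bb
B/II-2 aff ·: Bb|BB
B/III-1 aff II-2×II-1: Bb
B/III-2 aff II-2×II-1: Bb
B/III-3 aff II-2×II-1: Bb
⇒ B over [I-1,I-2,II-1,II-2,III-1,III-2,III-3]: 4 consistent
E/I-1 un ·: ee
E/I-2 aff ·: Ee
E/II-1 un I-1×I-2: ee
E/II-2 aff ·: Ee|EE
E/III-1 aff II-2×II-1: Ee
E/III-2 aff II-2×II-1: Ee
E/III-3 aff II-2×II-1: Ee
⇒ E over [I-1,I-2,II-1,II-2,III-1,III-2,III-3]: 2 consistent
V/I-1 aff ·: Vv|VV
V/I-2 un ·: vv
V/II-1 aff I-1×I-2: Vv
V/II-2 aff ·: Vv|VV
V/III-1 aff II-2×II-1: Vv|VV
V/III-2 aff II-2×II-1: Vv|VV
V/III-3 aff II-2×II-1: Vv|VV
⇒ V over [I-1,I-2,II-1,II-2,III-1,III-2,III-3]: 32 consistent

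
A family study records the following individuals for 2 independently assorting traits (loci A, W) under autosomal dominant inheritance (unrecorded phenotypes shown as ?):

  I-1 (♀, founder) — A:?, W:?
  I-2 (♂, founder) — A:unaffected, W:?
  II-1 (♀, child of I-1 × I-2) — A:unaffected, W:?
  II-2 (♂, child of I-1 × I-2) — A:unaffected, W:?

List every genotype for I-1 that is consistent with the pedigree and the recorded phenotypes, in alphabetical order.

I-1 ∈ {Aa WW, Aa Ww, Aa ww, aa WW, aa Ww, aa ww}

A/I-1 ? ·: aa|Aa
A/I-2 un ·: aa
A/II-1 un I-1×I-2: aa
A/II-2 un I-1×I-2: aa
⇒ A over [I-1,I-2,II-1,II-2]: 2 consistent
W/I-1 ? ·: ww|Ww|WW
W/I-2 ? ·: ww|Ww|WW
W/II-1 ? I-1×I-2: ww|Ww|WW
W/II-2 ? I-1×I-2: ww|Ww|WW
⇒ W over [I-1,I-2,II-1,II-2]: 29 consistent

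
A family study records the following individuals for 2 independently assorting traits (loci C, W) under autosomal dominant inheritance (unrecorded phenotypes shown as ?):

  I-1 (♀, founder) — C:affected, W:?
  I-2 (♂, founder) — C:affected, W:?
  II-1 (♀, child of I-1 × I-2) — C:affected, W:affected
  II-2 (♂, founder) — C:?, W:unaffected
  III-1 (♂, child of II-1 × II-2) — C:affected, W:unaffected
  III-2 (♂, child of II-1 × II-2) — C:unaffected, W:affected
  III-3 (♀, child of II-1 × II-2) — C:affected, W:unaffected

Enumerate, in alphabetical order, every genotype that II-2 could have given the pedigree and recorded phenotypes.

C/I-1 aff ·: Cc|CC
C/I-2 aff ·: Cc|CC
C/II-1 aff I-1×I-2: Cc
C/II-2 ? ·: cc|Cc
C/III-1 aff II-1×II-2: Cc|CC
C/III-2 un II-1×II-2: cc
C/III-3 aff II-1×II-2: Cc|CC
⇒ C over [I-1,I-2,II-1,II-2,III-1,III-2,III-3]: 15 consistent
W/I-1 ? ·: ww|Ww|WW
W/I-2 ? ·: ww|Ww|WW
W/II-1 aff I-1×I-2: Ww
W/II-2 un ·: ww
W/III-1 un II-1×II-2: ww
W/III-2 aff II-1×II-2: Ww
W/III-3 un II-1×II-2: ww
⇒ W over [I-1,I-2,II-1,II-2,III-1,III-2,III-3]: 7 consistent

II-2 ∈ {Cc ww, cc ww}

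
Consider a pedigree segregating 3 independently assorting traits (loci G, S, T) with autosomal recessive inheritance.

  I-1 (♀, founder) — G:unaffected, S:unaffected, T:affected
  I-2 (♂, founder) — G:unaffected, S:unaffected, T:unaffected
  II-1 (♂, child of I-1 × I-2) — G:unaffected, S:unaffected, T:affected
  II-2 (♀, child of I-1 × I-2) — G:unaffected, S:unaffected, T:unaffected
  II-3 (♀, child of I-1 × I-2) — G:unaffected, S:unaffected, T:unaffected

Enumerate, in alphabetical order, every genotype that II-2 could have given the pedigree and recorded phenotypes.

G/I-1 un ·: GG|Gg
G/I-2 un ·: GG|Gg
G/II-1 un I-1×I-2: GG|Gg
G/II-2 un I-1×I-2: GG|Gg
G/II-3 un I-1×I-2: GG|Gg
⇒ G over [I-1,I-2,II-1,II-2,II-3]: 25 consistent
S/I-1 un ·: SS|Ss
S/I-2 un ·: SS|Ss
S/II-1 un I-1×I-2: SS|Ss
S/II-2 un I-1×I-2: SS|Ss
S/II-3 un I-1×I-2: SS|Ss
⇒ S over [I-1,I-2,II-1,II-2,II-3]: 25 consistent
T/I-1 aff ·: tt
T/I-2 un ·: Tt
T/II-1 aff I-1×I-2: tt
T/II-2 un I-1×I-2: Tt
T/II-3 un I-1×I-2: Tt
⇒ T over [I-1,I-2,II-1,II-2,II-3]: 1 consistent

II-2 ∈ {GG SS Tt, GG Ss Tt, Gg SS Tt, Gg Ss Tt}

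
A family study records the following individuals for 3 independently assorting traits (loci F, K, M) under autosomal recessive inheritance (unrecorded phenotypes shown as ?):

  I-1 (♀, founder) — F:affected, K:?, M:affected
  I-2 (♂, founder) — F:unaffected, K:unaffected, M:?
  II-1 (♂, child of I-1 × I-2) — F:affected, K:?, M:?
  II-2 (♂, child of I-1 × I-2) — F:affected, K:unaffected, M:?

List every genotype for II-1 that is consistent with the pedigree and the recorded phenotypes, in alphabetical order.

F/I-1 aff ·: ff
F/I-2 un ·: Ff
F/II-1 aff I-1×I-2: ff
F/II-2 aff I-1×I-2: ff
⇒ F over [I-1,I-2,II-1,II-2]: 1 consistent
K/I-1 ? ·: KK|Kk|kk
K/I-2 un ·: KK|Kk
K/II-1 ? I-1×I-2: KK|Kk|kk
K/II-2 un I-1×I-2: KK|Kk
⇒ K over [I-1,I-2,II-1,II-2]: 18 consistent
M/I-1 aff ·: mm
M/I-2 ? ·: MM|Mm|mm
M/II-1 ? I-1×I-2: Mm|mm
M/II-2 ? I-1×I-2: Mm|mm
⇒ M over [I-1,I-2,II-1,II-2]: 6 consistent

II-1 ∈ {ff KK Mm, ff KK mm, ff Kk Mm, ff Kk mm, ff kk Mm, ff kk mm}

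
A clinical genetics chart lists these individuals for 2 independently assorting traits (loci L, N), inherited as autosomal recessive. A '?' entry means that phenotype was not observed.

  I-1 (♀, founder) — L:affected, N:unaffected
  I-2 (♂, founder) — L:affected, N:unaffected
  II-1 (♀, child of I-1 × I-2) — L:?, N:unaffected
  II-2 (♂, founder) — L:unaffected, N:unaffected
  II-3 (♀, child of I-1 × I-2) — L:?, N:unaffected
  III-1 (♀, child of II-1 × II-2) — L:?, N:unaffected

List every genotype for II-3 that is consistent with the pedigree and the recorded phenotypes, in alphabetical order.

L/I-1 aff ·: ll
L/I-2 aff ·: ll
L/II-1 ? I-1×I-2: ll
L/II-2 un ·: LL|Ll
L/II-3 ? I-1×I-2: ll
L/III-1 ? II-1×II-2: Ll|ll
⇒ L over [I-1,I-2,II-1,II-2,II-3,III-1]: 3 consistent
N/I-1 un ·: NN|Nn
N/I-2 un ·: NN|Nn
N/II-1 un I-1×I-2: NN|Nn
N/II-2 un ·: NN|Nn
N/II-3 un I-1×I-2: NN|Nn
N/III-1 un II-1×II-2: NN|Nn
⇒ N over [I-1,I-2,II-1,II-2,II-3,III-1]: 45 consistent

II-3 ∈ {ll NN, ll Nn}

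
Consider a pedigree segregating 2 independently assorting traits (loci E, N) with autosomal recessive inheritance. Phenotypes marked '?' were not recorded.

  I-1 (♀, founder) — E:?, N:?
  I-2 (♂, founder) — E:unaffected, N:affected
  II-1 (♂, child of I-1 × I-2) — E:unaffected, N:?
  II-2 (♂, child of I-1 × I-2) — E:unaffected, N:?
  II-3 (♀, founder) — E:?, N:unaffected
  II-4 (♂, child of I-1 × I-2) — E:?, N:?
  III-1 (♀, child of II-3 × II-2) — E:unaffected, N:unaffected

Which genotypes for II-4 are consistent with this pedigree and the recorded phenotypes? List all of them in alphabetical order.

II-4 ∈ {EE Nn, EE nn, Ee Nn, Ee nn, ee Nn, ee nn}

E/I-1 ? ·: EE|Ee|ee
E/I-2 un ·: EE|Ee
E/II-1 un I-1×I-2: EE|Ee
E/II-2 un I-1×I-2: EE|Ee
E/II-3 ? ·: EE|Ee|ee
E/II-4 ? I-1×I-2: EE|Ee|ee
E/III-1 un II-3×II-2: EE|Ee
⇒ E over [I-1,I-2,II-1,II-2,II-3,II-4,III-1]: 145 consistent
N/I-1 ? ·: NN|Nn|nn
N/I-2 aff ·: nn
N/II-1 ? I-1×I-2: Nn|nn
N/II-2 ? I-1×I-2: Nn|nn
N/II-3 un ·: NN|Nn
N/II-4 ? I-1×I-2: Nn|nn
N/III-1 un II-3×II-2: NN|Nn
⇒ N over [I-1,I-2,II-1,II-2,II-3,II-4,III-1]: 30 consistent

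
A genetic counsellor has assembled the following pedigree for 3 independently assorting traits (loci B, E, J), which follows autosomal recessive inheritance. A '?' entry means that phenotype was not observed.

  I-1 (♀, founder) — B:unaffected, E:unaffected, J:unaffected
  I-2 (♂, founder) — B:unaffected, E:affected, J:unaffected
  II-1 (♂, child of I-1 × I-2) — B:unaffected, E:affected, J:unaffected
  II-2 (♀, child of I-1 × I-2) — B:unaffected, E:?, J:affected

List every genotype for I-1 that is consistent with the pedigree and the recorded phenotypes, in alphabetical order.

I-1 ∈ {BB Ee Jj, Bb Ee Jj}

B/I-1 un ·: BB|Bb
B/I-2 un ·: BB|Bb
B/II-1 un I-1×I-2: BB|Bb
B/II-2 un I-1×I-2: BB|Bb
⇒ B over [I-1,I-2,II-1,II-2]: 13 consistent
E/I-1 un ·: Ee
E/I-2 aff ·: ee
E/II-1 aff I-1×I-2: ee
E/II-2 ? I-1×I-2: Ee|ee
⇒ E over [I-1,I-2,II-1,II-2]: 2 consistent
J/I-1 un ·: Jj
J/I-2 un ·: Jj
J/II-1 un I-1×I-2: JJ|Jj
J/II-2 aff I-1×I-2: jj
⇒ J over [I-1,I-2,II-1,II-2]: 2 consistent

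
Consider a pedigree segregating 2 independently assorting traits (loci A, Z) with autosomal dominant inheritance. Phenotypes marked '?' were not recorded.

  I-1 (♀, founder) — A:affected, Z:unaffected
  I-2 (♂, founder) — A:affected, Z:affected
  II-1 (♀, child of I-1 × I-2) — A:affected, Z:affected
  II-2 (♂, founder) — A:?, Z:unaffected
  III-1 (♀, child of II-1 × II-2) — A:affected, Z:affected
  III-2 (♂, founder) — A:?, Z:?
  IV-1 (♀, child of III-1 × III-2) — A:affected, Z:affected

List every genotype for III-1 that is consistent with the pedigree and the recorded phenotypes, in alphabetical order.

A/I-1 aff ·: Aa|AA
A/I-2 aff ·: Aa|AA
A/II-1 aff I-1×I-2: Aa|AA
A/II-2 ? ·: aa|Aa|AA
A/III-1 aff II-1×II-2: Aa|AA
A/III-2 ? ·: aa|Aa|AA
A/IV-1 aff III-1×III-2: Aa|AA
⇒ A over [I-1,I-2,II-1,II-2,III-1,III-2,IV-1]: 141 consistent
Z/I-1 un ·: zz
Z/I-2 aff ·: Zz|ZZ
Z/II-1 aff I-1×I-2: Zz
Z/II-2 un ·: zz
Z/III-1 aff II-1×II-2: Zz
Z/III-2 ? ·: zz|Zz|ZZ
Z/IV-1 aff III-1×III-2: Zz|ZZ
⇒ Z over [I-1,I-2,II-1,II-2,III-1,III-2,IV-1]: 10 consistent

III-1 ∈ {AA Zz, Aa Zz}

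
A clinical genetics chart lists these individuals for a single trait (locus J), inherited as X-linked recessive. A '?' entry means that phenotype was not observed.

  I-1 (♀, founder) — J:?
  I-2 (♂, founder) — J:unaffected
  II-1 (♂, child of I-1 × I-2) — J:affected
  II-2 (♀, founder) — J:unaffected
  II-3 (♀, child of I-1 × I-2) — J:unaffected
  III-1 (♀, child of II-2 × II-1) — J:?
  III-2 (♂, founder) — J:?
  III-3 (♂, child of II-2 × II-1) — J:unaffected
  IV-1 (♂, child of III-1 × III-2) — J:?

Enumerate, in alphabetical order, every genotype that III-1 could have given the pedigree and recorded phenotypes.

III-1 ∈ {X^JX^j, X^jX^j}

J/I-1 ? ·: X^JX^j|X^jX^j
J/I-2 un ·: X^JY
J/II-1 aff I-1×I-2: X^jY
J/II-2 un ·: X^JX^J|X^JX^j
J/II-3 un I-1×I-2: X^JX^J|X^JX^j
J/III-1 ? II-2×II-1: X^JX^j|X^jX^j
J/III-2 ? ·: X^JY|X^jY
J/III-3 un II-2×II-1: X^JY
J/IV-1 ? III-1×III-2: X^JY|X^jY
⇒ J over [I-1,I-2,II-1,II-2,II-3,III-1,III-2,III-3,IV-1]: 30 consistent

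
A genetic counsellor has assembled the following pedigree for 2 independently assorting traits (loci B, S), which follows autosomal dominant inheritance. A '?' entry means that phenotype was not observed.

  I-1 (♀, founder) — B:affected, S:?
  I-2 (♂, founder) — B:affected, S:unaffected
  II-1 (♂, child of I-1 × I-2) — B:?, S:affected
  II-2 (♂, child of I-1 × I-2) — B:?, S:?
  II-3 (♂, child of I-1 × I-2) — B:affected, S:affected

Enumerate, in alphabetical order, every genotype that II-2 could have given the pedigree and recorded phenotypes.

B/I-1 aff ·: Bb|BB
B/I-2 aff ·: Bb|BB
B/II-1 ? I-1×I-2: bb|Bb|BB
B/II-2 ? I-1×I-2: bb|Bb|BB
B/II-3 aff I-1×I-2: Bb|BB
⇒ B over [I-1,I-2,II-1,II-2,II-3]: 35 consistent
S/I-1 ? ·: Ss|SS
S/I-2 un ·: ss
S/II-1 aff I-1×I-2: Ss
S/II-2 ? I-1×I-2: ss|Ss
S/II-3 aff I-1×I-2: Ss
⇒ S over [I-1,I-2,II-1,II-2,II-3]: 3 consistent

II-2 ∈ {BB Ss, BB ss, Bb Ss, Bb ss, bb Ss, bb ss}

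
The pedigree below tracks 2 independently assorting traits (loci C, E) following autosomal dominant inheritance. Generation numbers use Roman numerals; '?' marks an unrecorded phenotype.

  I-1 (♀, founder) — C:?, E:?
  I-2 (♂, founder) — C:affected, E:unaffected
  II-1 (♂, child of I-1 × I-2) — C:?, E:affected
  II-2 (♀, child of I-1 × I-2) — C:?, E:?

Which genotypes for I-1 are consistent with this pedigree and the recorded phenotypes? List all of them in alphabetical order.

C/I-1 ? ·: cc|Cc|CC
C/I-2 aff ·: Cc|CC
C/II-1 ? I-1×I-2: cc|Cc|CC
C/II-2 ? I-1×I-2: cc|Cc|CC
⇒ C over [I-1,I-2,II-1,II-2]: 23 consistent
E/I-1 ? ·: Ee|EE
E/I-2 un ·: ee
E/II-1 aff I-1×I-2: Ee
E/II-2 ? I-1×I-2: ee|Ee
⇒ E over [I-1,I-2,II-1,II-2]: 3 consistent

I-1 ∈ {CC EE, CC Ee, Cc EE, Cc Ee, cc EE, cc Ee}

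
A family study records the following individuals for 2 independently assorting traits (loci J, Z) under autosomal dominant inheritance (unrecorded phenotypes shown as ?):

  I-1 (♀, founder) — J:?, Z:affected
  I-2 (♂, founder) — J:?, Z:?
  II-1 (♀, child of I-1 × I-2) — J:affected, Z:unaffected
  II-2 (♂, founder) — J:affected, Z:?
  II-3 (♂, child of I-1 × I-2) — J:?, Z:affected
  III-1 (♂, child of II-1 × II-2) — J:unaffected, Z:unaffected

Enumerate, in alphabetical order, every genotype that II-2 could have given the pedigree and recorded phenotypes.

II-2 ∈ {Jj Zz, Jj zz}

J/I-1 ? ·: jj|Jj|JJ
J/I-2 ? ·: jj|Jj|JJ
J/II-1 aff I-1×I-2: Jj
J/II-2 aff ·: Jj
J/II-3 ? I-1×I-2: jj|Jj|JJ
J/III-1 un II-1×II-2: jj
⇒ J over [I-1,I-2,II-1,II-2,II-3,III-1]: 13 consistent
Z/I-1 aff ·: Zz
Z/I-2 ? ·: zz|Zz
Z/II-1 un I-1×I-2: zz
Z/II-2 ? ·: zz|Zz
Z/II-3 aff I-1×I-2: Zz|ZZ
Z/III-1 un II-1×II-2: zz
⇒ Z over [I-1,I-2,II-1,II-2,II-3,III-1]: 6 consistent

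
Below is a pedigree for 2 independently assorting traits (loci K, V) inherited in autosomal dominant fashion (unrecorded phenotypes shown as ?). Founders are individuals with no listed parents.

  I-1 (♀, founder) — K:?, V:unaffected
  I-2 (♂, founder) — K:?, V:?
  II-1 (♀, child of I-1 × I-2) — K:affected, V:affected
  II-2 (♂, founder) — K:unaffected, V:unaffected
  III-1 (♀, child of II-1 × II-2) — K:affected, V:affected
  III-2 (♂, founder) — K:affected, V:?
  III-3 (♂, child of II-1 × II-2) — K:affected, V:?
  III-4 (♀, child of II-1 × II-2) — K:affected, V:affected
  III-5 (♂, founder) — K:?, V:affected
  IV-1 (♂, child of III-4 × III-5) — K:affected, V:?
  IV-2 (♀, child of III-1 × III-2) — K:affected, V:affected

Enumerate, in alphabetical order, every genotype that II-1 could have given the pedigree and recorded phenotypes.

K/I-1 ? ·: kk|Kk|KK
K/I-2 ? ·: kk|Kk|KK
K/II-1 aff I-1×I-2: Kk|KK
K/II-2 un ·: kk
K/III-1 aff II-1×II-2: Kk
K/III-2 aff ·: Kk|KK
K/III-3 aff II-1×II-2: Kk
K/III-4 aff II-1×II-2: Kk
K/III-5 ? ·: kk|Kk|KK
K/IV-1 aff III-4×III-5: Kk|KK
K/IV-2 aff III-1×III-2: Kk|KK
⇒ K over [I-1,I-2,II-1,II-2,III-1,III-2,III-3,III-4,III-5,IV-1,IV-2]: 220 consistent
V/I-1 un ·: vv
V/I-2 ? ·: Vv|VV
V/II-1 aff I-1×I-2: Vv
V/II-2 un ·: vv
V/III-1 aff II-1×II-2: Vv
V/III-2 ? ·: vv|Vv|VV
V/III-3 ? II-1×II-2: vv|Vv
V/III-4 aff II-1×II-2: Vv
V/III-5 aff ·: Vv|VV
V/IV-1 ? III-4×III-5: vv|Vv|VV
V/IV-2 aff III-1×III-2: Vv|VV
⇒ V over [I-1,I-2,II-1,II-2,III-1,III-2,III-3,III-4,III-5,IV-1,IV-2]: 100 consistent

II-1 ∈ {KK Vv, Kk Vv}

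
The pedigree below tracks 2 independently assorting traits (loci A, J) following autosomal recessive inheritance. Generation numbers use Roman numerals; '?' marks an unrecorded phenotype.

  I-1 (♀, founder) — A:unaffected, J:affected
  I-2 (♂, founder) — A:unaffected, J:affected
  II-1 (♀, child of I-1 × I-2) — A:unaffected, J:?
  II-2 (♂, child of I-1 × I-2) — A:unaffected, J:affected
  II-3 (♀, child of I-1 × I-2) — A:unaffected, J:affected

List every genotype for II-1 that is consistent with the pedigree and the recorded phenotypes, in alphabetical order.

II-1 ∈ {AA jj, Aa jj}

A/I-1 un ·: AA|Aa
A/I-2 un ·: AA|Aa
A/II-1 un I-1×I-2: AA|Aa
A/II-2 un I-1×I-2: AA|Aa
A/II-3 un I-1×I-2: AA|Aa
⇒ A over [I-1,I-2,II-1,II-2,II-3]: 25 consistent
J/I-1 aff ·: jj
J/I-2 aff ·: jj
J/II-1 ? I-1×I-2: jj
J/II-2 aff I-1×I-2: jj
J/II-3 aff I-1×I-2: jj
⇒ J over [I-1,I-2,II-1,II-2,II-3]: 1 consistent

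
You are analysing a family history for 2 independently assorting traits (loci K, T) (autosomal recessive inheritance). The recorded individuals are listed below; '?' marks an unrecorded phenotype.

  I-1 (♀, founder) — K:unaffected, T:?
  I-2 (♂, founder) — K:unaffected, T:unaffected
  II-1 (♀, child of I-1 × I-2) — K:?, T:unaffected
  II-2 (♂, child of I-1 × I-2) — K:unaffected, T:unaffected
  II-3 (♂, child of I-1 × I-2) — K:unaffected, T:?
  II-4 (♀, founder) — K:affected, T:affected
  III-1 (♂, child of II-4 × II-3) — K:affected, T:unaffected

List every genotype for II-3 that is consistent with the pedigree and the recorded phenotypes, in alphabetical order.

K/I-1 un ·: KK|Kk
K/I-2 un ·: KK|Kk
K/II-1 ? I-1×I-2: KK|Kk|kk
K/II-2 un I-1×I-2: KK|Kk
K/II-3 un I-1×I-2: Kk
K/II-4 aff ·: kk
K/III-1 aff II-4×II-3: kk
⇒ K over [I-1,I-2,II-1,II-2,II-3,II-4,III-1]: 14 consistent
T/I-1 ? ·: TT|Tt|tt
T/I-2 un ·: TT|Tt
T/II-1 un I-1×I-2: TT|Tt
T/II-2 un I-1×I-2: TT|Tt
T/II-3 ? I-1×I-2: TT|Tt
T/II-4 aff ·: tt
T/III-1 un II-4×II-3: Tt
⇒ T over [I-1,I-2,II-1,II-2,II-3,II-4,III-1]: 27 consistent

II-3 ∈ {Kk TT, Kk Tt}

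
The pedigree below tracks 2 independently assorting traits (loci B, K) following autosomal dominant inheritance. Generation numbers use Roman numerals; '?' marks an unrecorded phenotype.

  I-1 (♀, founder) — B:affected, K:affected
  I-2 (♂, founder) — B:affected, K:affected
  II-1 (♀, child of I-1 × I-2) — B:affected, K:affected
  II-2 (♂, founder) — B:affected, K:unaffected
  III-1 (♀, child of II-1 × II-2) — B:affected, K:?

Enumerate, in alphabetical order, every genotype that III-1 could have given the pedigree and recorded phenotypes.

III-1 ∈ {BB Kk, BB kk, Bb Kk, Bb kk}

B/I-1 aff ·: Bb|BB
B/I-2 aff ·: Bb|BB
B/II-1 aff I-1×I-2: Bb|BB
B/II-2 aff ·: Bb|BB
B/III-1 aff II-1×II-2: Bb|BB
⇒ B over [I-1,I-2,II-1,II-2,III-1]: 24 consistent
K/I-1 aff ·: Kk|KK
K/I-2 aff ·: Kk|KK
K/II-1 aff I-1×I-2: Kk|KK
K/II-2 un ·: kk
K/III-1 ? II-1×II-2: kk|Kk
⇒ K over [I-1,I-2,II-1,II-2,III-1]: 10 consistent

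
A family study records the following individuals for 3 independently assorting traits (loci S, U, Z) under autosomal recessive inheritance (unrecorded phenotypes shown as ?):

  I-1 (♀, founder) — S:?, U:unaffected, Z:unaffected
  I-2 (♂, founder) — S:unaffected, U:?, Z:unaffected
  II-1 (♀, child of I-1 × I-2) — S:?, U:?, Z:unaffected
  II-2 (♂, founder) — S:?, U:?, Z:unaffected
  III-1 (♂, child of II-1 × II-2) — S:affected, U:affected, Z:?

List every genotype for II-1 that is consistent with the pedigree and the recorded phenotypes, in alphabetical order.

S/I-1 ? ·: SS|Ss|ss
S/I-2 un ·: SS|Ss
S/II-1 ? I-1×I-2: Ss|ss
S/II-2 ? ·: Ss|ss
S/III-1 aff II-1×II-2: ss
⇒ S over [I-1,I-2,II-1,II-2,III-1]: 14 consistent
U/I-1 un ·: UU|Uu
U/I-2 ? ·: UU|Uu|uu
U/II-1 ? I-1×I-2: Uu|uu
U/II-2 ? ·: Uu|uu
U/III-1 aff II-1×II-2: uu
⇒ U over [I-1,I-2,II-1,II-2,III-1]: 14 consistent
Z/I-1 un ·: ZZ|Zz
Z/I-2 un ·: ZZ|Zz
Z/II-1 un I-1×I-2: ZZ|Zz
Z/II-2 un ·: ZZ|Zz
Z/III-1 ? II-1×II-2: ZZ|Zz|zz
⇒ Z over [I-1,I-2,II-1,II-2,III-1]: 27 consistent

II-1 ∈ {Ss Uu ZZ, Ss Uu Zz, Ss uu ZZ, Ss uu Zz, ss Uu ZZ, ss Uu Zz, ss uu ZZ, ss uu Zz}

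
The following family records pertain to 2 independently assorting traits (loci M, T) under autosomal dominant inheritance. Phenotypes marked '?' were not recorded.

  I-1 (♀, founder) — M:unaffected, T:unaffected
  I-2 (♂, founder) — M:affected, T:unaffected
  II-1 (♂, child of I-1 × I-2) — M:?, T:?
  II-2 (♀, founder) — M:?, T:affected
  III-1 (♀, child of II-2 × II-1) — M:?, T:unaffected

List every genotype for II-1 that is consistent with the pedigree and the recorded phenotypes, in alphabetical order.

II-1 ∈ {Mm tt, mm tt}

M/I-1 un ·: mm
M/I-2 aff ·: Mm|MM
M/II-1 ? I-1×I-2: mm|Mm
M/II-2 ? ·: mm|Mm|MM
M/III-1 ? II-2×II-1: mm|Mm|MM
⇒ M over [I-1,I-2,II-1,II-2,III-1]: 18 consistent
T/I-1 un ·: tt
T/I-2 un ·: tt
T/II-1 ? I-1×I-2: tt
T/II-2 aff ·: Tt
T/III-1 un II-2×II-1: tt
⇒ T over [I-1,I-2,II-1,II-2,III-1]: 1 consistent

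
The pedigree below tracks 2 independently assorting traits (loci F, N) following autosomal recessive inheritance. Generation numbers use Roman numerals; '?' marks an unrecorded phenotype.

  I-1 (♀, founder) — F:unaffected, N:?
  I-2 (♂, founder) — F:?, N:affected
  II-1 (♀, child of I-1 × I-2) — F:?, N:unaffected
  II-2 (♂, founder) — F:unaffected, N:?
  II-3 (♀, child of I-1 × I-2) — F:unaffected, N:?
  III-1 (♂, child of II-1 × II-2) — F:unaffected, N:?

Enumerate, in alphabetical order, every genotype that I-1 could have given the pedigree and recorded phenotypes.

I-1 ∈ {FF NN, FF Nn, Ff NN, Ff Nn}

F/I-1 un ·: FF|Ff
F/I-2 ? ·: FF|Ff|ff
F/II-1 ? I-1×I-2: FF|Ff|ff
F/II-2 un ·: FF|Ff
F/II-3 un I-1×I-2: FF|Ff
F/III-1 un II-1×II-2: FF|Ff
⇒ F over [I-1,I-2,II-1,II-2,II-3,III-1]: 59 consistent
N/I-1 ? ·: NN|Nn
N/I-2 aff ·: nn
N/II-1 un I-1×I-2: Nn
N/II-2 ? ·: NN|Nn|nn
N/II-3 ? I-1×I-2: Nn|nn
N/III-1 ? II-1×II-2: NN|Nn|nn
⇒ N over [I-1,I-2,II-1,II-2,II-3,III-1]: 21 consistent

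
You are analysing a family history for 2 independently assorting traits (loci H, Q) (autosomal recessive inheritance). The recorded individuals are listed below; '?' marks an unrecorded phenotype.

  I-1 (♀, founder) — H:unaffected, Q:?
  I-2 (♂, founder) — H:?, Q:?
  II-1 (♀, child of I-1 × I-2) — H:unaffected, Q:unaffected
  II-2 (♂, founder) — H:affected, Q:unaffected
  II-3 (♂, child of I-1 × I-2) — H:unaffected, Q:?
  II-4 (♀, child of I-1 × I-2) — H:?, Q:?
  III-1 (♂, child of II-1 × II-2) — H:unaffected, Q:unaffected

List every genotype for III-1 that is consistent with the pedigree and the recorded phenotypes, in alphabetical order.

III-1 ∈ {Hh QQ, Hh Qq}

H/I-1 un ·: HH|Hh
H/I-2 ? ·: HH|Hh|hh
H/II-1 un I-1×I-2: HH|Hh
H/II-2 aff ·: hh
H/II-3 un I-1×I-2: HH|Hh
H/II-4 ? I-1×I-2: HH|Hh|hh
H/III-1 un II-1×II-2: Hh
⇒ H over [I-1,I-2,II-1,II-2,II-3,II-4,III-1]: 32 consistent
Q/I-1 ? ·: QQ|Qq|qq
Q/I-2 ? ·: QQ|Qq|qq
Q/II-1 un I-1×I-2: QQ|Qq
Q/II-2 un ·: QQ|Qq
Q/II-3 ? I-1×I-2: QQ|Qq|qq
Q/II-4 ? I-1×I-2: QQ|Qq|qq
Q/III-1 un II-1×II-2: QQ|Qq
⇒ Q over [I-1,I-2,II-1,II-2,II-3,II-4,III-1]: 162 consistent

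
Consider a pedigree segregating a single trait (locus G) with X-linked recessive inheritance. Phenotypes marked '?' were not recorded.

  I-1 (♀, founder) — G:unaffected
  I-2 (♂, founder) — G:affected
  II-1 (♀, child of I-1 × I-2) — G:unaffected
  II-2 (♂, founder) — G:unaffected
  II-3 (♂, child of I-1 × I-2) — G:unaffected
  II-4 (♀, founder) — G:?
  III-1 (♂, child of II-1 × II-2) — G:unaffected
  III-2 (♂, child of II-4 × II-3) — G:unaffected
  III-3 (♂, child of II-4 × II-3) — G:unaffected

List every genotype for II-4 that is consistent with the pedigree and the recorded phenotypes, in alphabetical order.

II-4 ∈ {X^GX^G, X^GX^g}

G/I-1 un ·: X^GX^G|X^GX^g
G/I-2 aff ·: X^gY
G/II-1 un I-1×I-2: X^GX^g
G/II-2 un ·: X^GY
G/II-3 un I-1×I-2: X^GY
G/II-4 ? ·: X^GX^G|X^GX^g
G/III-1 un II-1×II-2: X^GY
G/III-2 un II-4×II-3: X^GY
G/III-3 un II-4×II-3: X^GY
⇒ G over [I-1,I-2,II-1,II-2,II-3,II-4,III-1,III-2,III-3]: 4 consistent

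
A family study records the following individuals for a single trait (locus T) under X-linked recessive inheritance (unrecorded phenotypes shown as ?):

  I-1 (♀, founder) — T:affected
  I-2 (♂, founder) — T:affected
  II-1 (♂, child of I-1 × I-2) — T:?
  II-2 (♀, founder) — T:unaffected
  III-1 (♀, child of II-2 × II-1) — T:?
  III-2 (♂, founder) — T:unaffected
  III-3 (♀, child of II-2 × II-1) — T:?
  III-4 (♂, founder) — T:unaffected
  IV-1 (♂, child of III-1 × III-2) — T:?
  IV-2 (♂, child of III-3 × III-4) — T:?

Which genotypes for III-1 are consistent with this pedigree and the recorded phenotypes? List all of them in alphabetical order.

T/I-1 aff ·: X^tX^t
T/I-2 aff ·: X^tY
T/II-1 ? I-1×I-2: X^tY
T/II-2 un ·: X^TX^T|X^TX^t
T/III-1 ? II-2×II-1: X^TX^t|X^tX^t
T/III-2 un ·: X^TY
T/III-3 ? II-2×II-1: X^TX^t|X^tX^t
T/III-4 un ·: X^TY
T/IV-1 ? III-1×III-2: X^TY|X^tY
T/IV-2 ? III-3×III-4: X^TY|X^tY
⇒ T over [I-1,I-2,II-1,II-2,III-1,III-2,III-3,III-4,IV-1,IV-2]: 13 consistent

III-1 ∈ {X^TX^t, X^tX^t}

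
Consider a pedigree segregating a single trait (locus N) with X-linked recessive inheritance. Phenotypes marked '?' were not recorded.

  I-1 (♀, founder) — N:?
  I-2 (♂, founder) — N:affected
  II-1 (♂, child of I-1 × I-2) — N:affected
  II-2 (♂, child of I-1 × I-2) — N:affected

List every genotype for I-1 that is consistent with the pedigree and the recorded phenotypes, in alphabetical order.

I-1 ∈ {X^NX^n, X^nX^n}

N/I-1 ? ·: X^NX^n|X^nX^n
N/I-2 aff ·: X^nY
N/II-1 aff I-1×I-2: X^nY
N/II-2 aff I-1×I-2: X^nY
⇒ N over [I-1,I-2,II-1,II-2]: 2 consistent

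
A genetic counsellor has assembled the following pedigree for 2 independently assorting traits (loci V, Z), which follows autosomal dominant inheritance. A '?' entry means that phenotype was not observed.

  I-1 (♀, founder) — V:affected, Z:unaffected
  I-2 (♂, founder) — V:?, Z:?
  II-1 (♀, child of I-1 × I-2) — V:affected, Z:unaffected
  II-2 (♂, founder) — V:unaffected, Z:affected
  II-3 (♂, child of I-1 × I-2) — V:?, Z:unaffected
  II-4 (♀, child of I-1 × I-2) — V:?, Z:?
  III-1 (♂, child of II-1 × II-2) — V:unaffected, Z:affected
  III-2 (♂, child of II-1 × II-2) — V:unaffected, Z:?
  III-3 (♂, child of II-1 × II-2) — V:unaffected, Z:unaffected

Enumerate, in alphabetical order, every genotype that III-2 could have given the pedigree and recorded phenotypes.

V/I-1 aff ·: Vv|VV
V/I-2 ? ·: vv|Vv|VV
V/II-1 aff I-1×I-2: Vv
V/II-2 un ·: vv
V/II-3 ? I-1×I-2: vv|Vv|VV
V/II-4 ? I-1×I-2: vv|Vv|VV
V/III-1 un II-1×II-2: vv
V/III-2 un II-1×II-2: vv
V/III-3 un II-1×II-2: vv
⇒ V over [I-1,I-2,II-1,II-2,II-3,II-4,III-1,III-2,III-3]: 22 consistent
Z/I-1 un ·: zz
Z/I-2 ? ·: zz|Zz
Z/II-1 un I-1×I-2: zz
Z/II-2 aff ·: Zz
Z/II-3 un I-1×I-2: zz
Z/II-4 ? I-1×I-2: zz|Zz
Z/III-1 aff II-1×II-2: Zz
Z/III-2 ? II-1×II-2: zz|Zz
Z/III-3 un II-1×II-2: zz
⇒ Z over [I-1,I-2,II-1,II-2,II-3,II-4,III-1,III-2,III-3]: 6 consistent

III-2 ∈ {vv Zz, vv zz}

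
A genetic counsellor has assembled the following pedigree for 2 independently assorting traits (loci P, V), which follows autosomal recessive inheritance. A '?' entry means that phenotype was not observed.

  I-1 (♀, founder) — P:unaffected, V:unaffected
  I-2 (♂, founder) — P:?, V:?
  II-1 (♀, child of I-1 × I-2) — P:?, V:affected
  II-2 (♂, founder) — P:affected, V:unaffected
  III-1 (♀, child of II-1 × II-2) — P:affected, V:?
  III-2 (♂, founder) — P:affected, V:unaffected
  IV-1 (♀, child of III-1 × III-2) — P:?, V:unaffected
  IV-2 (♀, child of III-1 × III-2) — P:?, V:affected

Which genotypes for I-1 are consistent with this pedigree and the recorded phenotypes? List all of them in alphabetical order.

P/I-1 un ·: PP|Pp
P/I-2 ? ·: PP|Pp|pp
P/II-1 ? I-1×I-2: Pp|pp
P/II-2 aff ·: pp
P/III-1 aff II-1×II-2: pp
P/III-2 aff ·: pp
P/IV-1 ? III-1×III-2: pp
P/IV-2 ? III-1×III-2: pp
⇒ P over [I-1,I-2,II-1,II-2,III-1,III-2,IV-1,IV-2]: 7 consistent
V/I-1 un ·: Vv
V/I-2 ? ·: Vv|vv
V/II-1 aff I-1×I-2: vv
V/II-2 un ·: VV|Vv
V/III-1 ? II-1×II-2: Vv|vv
V/III-2 un ·: Vv
V/IV-1 un III-1×III-2: VV|Vv
V/IV-2 aff III-1×III-2: vv
⇒ V over [I-1,I-2,II-1,II-2,III-1,III-2,IV-1,IV-2]: 10 consistent

I-1 ∈ {PP Vv, Pp Vv}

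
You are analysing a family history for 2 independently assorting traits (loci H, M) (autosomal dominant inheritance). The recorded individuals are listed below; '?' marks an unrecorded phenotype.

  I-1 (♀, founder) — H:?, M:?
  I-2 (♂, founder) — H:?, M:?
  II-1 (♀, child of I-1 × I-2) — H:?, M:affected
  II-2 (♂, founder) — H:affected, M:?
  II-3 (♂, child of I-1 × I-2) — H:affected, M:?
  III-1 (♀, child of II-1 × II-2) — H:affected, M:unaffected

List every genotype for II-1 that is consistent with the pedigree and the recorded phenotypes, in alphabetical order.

H/I-1 ? ·: hh|Hh|HH
H/I-2 ? ·: hh|Hh|HH
H/II-1 ? I-1×I-2: hh|Hh|HH
H/II-2 aff ·: Hh|HH
H/II-3 aff I-1×I-2: Hh|HH
H/III-1 aff II-1×II-2: Hh|HH
⇒ H over [I-1,I-2,II-1,II-2,II-3,III-1]: 69 consistent
M/I-1 ? ·: mm|Mm|MM
M/I-2 ? ·: mm|Mm|MM
M/II-1 aff I-1×I-2: Mm
M/II-2 ? ·: mm|Mm
M/II-3 ? I-1×I-2: mm|Mm|MM
M/III-1 un II-1×II-2: mm
⇒ M over [I-1,I-2,II-1,II-2,II-3,III-1]: 26 consistent

II-1 ∈ {HH Mm, Hh Mm, hh Mm}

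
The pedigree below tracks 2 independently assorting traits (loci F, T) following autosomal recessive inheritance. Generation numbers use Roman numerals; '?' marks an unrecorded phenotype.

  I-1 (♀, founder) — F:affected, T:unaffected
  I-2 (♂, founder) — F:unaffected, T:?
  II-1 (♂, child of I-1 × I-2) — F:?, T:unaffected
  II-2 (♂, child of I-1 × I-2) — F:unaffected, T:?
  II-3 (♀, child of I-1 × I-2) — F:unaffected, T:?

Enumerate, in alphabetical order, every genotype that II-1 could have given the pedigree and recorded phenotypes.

II-1 ∈ {Ff TT, Ff Tt, ff TT, ff Tt}

F/I-1 aff ·: ff
F/I-2 un ·: FF|Ff
F/II-1 ? I-1×I-2: Ff|ff
F/II-2 un I-1×I-2: Ff
F/II-3 un I-1×I-2: Ff
⇒ F over [I-1,I-2,II-1,II-2,II-3]: 3 consistent
T/I-1 un ·: TT|Tt
T/I-2 ? ·: TT|Tt|tt
T/II-1 un I-1×I-2: TT|Tt
T/II-2 ? I-1×I-2: TT|Tt|tt
T/II-3 ? I-1×I-2: TT|Tt|tt
⇒ T over [I-1,I-2,II-1,II-2,II-3]: 40 consistent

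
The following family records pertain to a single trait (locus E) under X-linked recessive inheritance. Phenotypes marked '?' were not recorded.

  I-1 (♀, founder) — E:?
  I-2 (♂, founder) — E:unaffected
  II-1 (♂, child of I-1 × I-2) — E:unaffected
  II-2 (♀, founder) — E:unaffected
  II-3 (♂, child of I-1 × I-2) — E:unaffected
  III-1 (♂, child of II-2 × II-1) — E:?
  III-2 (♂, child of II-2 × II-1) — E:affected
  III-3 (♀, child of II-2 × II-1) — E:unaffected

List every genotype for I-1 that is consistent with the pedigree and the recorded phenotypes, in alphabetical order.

I-1 ∈ {X^EX^E, X^EX^e}

E/I-1 ? ·: X^EX^E|X^EX^e
E/I-2 un ·: X^EY
E/II-1 un I-1×I-2: X^EY
E/II-2 un ·: X^EX^e
E/II-3 un I-1×I-2: X^EY
E/III-1 ? II-2×II-1: X^EY|X^eY
E/III-2 aff II-2×II-1: X^eY
E/III-3 un II-2×II-1: X^EX^E|X^EX^e
⇒ E over [I-1,I-2,II-1,II-2,II-3,III-1,III-2,III-3]: 8 consistent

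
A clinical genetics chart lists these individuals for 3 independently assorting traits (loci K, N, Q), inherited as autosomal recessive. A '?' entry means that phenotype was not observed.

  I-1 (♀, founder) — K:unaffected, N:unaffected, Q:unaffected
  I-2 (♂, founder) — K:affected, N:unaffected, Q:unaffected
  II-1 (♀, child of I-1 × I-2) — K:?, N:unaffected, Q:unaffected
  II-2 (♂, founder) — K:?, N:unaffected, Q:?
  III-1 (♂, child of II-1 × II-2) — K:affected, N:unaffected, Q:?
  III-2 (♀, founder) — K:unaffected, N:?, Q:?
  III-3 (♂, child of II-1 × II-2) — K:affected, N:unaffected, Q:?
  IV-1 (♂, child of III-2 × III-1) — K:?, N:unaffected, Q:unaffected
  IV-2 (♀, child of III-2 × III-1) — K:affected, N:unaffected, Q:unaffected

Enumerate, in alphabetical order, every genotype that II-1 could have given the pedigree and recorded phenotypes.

II-1 ∈ {Kk NN QQ, Kk NN Qq, Kk Nn QQ, Kk Nn Qq, kk NN QQ, kk NN Qq, kk Nn QQ, kk Nn Qq}

K/I-1 un ·: KK|Kk
K/I-2 aff ·: kk
K/II-1 ? I-1×I-2: Kk|kk
K/II-2 ? ·: Kk|kk
K/III-1 aff II-1×II-2: kk
K/III-2 un ·: Kk
K/III-3 aff II-1×II-2: kk
K/IV-1 ? III-2×III-1: Kk|kk
K/IV-2 aff III-2×III-1: kk
⇒ K over [I-1,I-2,II-1,II-2,III-1,III-2,III-3,IV-1,IV-2]: 12 consistent
N/I-1 un ·: NN|Nn
N/I-2 un ·: NN|Nn
N/II-1 un I-1×I-2: NN|Nn
N/II-2 un ·: NN|Nn
N/III-1 un II-1×II-2: NN|Nn
N/III-2 ? ·: NN|Nn|nn
N/III-3 un II-1×II-2: NN|Nn
N/IV-1 un III-2×III-1: NN|Nn
N/IV-2 un III-2×III-1: NN|Nn
⇒ N over [I-1,I-2,II-1,II-2,III-1,III-2,III-3,IV-1,IV-2]: 324 consistent
Q/I-1 un ·: QQ|Qq
Q/I-2 un ·: QQ|Qq
Q/II-1 un I-1×I-2: QQ|Qq
Q/II-2 ? ·: QQ|Qq|qq
Q/III-1 ? II-1×II-2: QQ|Qq|qq
Q/III-2 ? ·: QQ|Qq|qq
Q/III-3 ? II-1×II-2: QQ|Qq|qq
Q/IV-1 un III-2×III-1: QQ|Qq
Q/IV-2 un III-2×III-1: QQ|Qq
⇒ Q over [I-1,I-2,II-1,II-2,III-1,III-2,III-3,IV-1,IV-2]: 489 consistent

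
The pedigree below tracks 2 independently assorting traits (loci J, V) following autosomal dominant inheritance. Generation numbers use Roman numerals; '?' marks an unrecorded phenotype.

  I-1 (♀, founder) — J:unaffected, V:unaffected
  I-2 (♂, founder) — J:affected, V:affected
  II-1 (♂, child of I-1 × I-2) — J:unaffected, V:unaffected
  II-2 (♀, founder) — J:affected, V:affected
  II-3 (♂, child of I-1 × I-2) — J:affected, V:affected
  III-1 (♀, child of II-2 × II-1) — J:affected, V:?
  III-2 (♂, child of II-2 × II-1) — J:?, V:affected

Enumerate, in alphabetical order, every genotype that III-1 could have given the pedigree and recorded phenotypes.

III-1 ∈ {Jj Vv, Jj vv}

J/I-1 un ·: jj
J/I-2 aff ·: Jj
J/II-1 un I-1×I-2: jj
J/II-2 aff ·: Jj|JJ
J/II-3 aff I-1×I-2: Jj
J/III-1 aff II-2×II-1: Jj
J/III-2 ? II-2×II-1: jj|Jj
⇒ J over [I-1,I-2,II-1,II-2,II-3,III-1,III-2]: 3 consistent
V/I-1 un ·: vv
V/I-2 aff ·: Vv
V/II-1 un I-1×I-2: vv
V/II-2 aff ·: Vv|VV
V/II-3 aff I-1×I-2: Vv
V/III-1 ? II-2×II-1: vv|Vv
V/III-2 aff II-2×II-1: Vv
⇒ V over [I-1,I-2,II-1,II-2,II-3,III-1,III-2]: 3 consistent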